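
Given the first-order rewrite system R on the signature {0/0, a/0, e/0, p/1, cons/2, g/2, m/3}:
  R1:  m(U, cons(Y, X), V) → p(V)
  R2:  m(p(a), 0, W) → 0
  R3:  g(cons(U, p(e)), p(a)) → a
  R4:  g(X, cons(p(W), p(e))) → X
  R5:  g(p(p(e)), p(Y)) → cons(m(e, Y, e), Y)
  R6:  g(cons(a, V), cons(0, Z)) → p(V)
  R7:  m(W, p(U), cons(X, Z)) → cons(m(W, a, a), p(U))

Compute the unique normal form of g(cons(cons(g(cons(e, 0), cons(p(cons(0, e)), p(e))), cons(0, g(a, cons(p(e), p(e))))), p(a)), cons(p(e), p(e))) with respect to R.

1. g(cons(cons(g(cons(e, 0), cons(p(cons(0, e)), p(e))), cons(0, g(a, cons(p(e), p(e))))), p(a)), cons(p(e), p(e)))  →  cons(cons(g(cons(e, 0), cons(p(cons(0, e)), p(e))), cons(0, g(a, cons(p(e), p(e))))), p(a))   [R4 at ε]
2. cons(cons(g(cons(e, 0), cons(p(cons(0, e)), p(e))), cons(0, g(a, cons(p(e), p(e))))), p(a))  →  cons(cons(cons(e, 0), cons(0, g(a, cons(p(e), p(e))))), p(a))   [R4 at 1.1]
3. cons(cons(cons(e, 0), cons(0, g(a, cons(p(e), p(e))))), p(a))  →  cons(cons(cons(e, 0), cons(0, a)), p(a))   [R4 at 1.2.2]

cons(cons(cons(e, 0), cons(0, a)), p(a))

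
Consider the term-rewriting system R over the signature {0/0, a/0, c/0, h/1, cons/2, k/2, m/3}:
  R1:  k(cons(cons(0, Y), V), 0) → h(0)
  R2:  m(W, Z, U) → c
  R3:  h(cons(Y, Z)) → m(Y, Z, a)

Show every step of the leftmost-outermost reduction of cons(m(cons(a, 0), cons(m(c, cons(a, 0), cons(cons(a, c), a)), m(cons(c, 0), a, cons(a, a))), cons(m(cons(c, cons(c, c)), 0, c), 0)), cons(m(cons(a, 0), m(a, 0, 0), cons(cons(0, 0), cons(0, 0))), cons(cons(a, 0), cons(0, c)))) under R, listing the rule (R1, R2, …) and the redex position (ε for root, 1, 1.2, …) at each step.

cons(c, cons(c, cons(cons(a, 0), cons(0, c))))

1. cons(m(cons(a, 0), cons(m(c, cons(a, 0), cons(cons(a, c), a)), m(cons(c, 0), a, cons(a, a))), cons(m(cons(c, cons(c, c)), 0, c), 0)), cons(m(cons(a, 0), m(a, 0, 0), cons(cons(0, 0), cons(0, 0))), cons(cons(a, 0), cons(0, c))))  →  cons(c, cons(m(cons(a, 0), m(a, 0, 0), cons(cons(0, 0), cons(0, 0))), cons(cons(a, 0), cons(0, c))))   [R2 at 1]
2. cons(c, cons(m(cons(a, 0), m(a, 0, 0), cons(cons(0, 0), cons(0, 0))), cons(cons(a, 0), cons(0, c))))  →  cons(c, cons(c, cons(cons(a, 0), cons(0, c))))   [R2 at 2.1]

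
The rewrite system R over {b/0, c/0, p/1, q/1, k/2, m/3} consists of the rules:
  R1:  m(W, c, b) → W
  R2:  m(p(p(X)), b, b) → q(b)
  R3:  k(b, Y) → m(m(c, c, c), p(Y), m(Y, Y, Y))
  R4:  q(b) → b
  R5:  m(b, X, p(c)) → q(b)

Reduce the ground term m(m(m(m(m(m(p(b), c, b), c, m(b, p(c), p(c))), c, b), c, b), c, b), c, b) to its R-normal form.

1. m(m(m(m(m(m(p(b), c, b), c, m(b, p(c), p(c))), c, b), c, b), c, b), c, b)  →  m(m(m(m(m(p(b), c, b), c, m(b, p(c), p(c))), c, b), c, b), c, b)   [R1 at ε]
2. m(m(m(m(m(p(b), c, b), c, m(b, p(c), p(c))), c, b), c, b), c, b)  →  m(m(m(m(p(b), c, b), c, m(b, p(c), p(c))), c, b), c, b)   [R1 at ε]
3. m(m(m(m(p(b), c, b), c, m(b, p(c), p(c))), c, b), c, b)  →  m(m(m(p(b), c, b), c, m(b, p(c), p(c))), c, b)   [R1 at ε]
4. m(m(m(p(b), c, b), c, m(b, p(c), p(c))), c, b)  →  m(m(p(b), c, b), c, m(b, p(c), p(c)))   [R1 at ε]
5. m(m(p(b), c, b), c, m(b, p(c), p(c)))  →  m(p(b), c, m(b, p(c), p(c)))   [R1 at 1]
6. m(p(b), c, m(b, p(c), p(c)))  →  m(p(b), c, q(b))   [R5 at 3]
7. m(p(b), c, q(b))  →  m(p(b), c, b)   [R4 at 3]
8. m(p(b), c, b)  →  p(b)   [R1 at ε]

p(b)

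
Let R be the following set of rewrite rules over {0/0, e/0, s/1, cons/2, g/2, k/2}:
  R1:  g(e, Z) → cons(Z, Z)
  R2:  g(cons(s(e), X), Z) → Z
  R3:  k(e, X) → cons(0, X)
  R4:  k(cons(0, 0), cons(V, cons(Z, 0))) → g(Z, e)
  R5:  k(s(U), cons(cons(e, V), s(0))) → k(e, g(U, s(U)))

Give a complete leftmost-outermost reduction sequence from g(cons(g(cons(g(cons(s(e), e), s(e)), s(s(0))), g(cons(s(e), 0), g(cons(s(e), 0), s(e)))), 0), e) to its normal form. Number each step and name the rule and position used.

e

1. g(cons(g(cons(g(cons(s(e), e), s(e)), s(s(0))), g(cons(s(e), 0), g(cons(s(e), 0), s(e)))), 0), e)  →  g(cons(g(cons(s(e), s(s(0))), g(cons(s(e), 0), g(cons(s(e), 0), s(e)))), 0), e)   [R2 at 1.1.1.1]
2. g(cons(g(cons(s(e), s(s(0))), g(cons(s(e), 0), g(cons(s(e), 0), s(e)))), 0), e)  →  g(cons(g(cons(s(e), 0), g(cons(s(e), 0), s(e))), 0), e)   [R2 at 1.1]
3. g(cons(g(cons(s(e), 0), g(cons(s(e), 0), s(e))), 0), e)  →  g(cons(g(cons(s(e), 0), s(e)), 0), e)   [R2 at 1.1]
4. g(cons(g(cons(s(e), 0), s(e)), 0), e)  →  g(cons(s(e), 0), e)   [R2 at 1.1]
5. g(cons(s(e), 0), e)  →  e   [R2 at ε]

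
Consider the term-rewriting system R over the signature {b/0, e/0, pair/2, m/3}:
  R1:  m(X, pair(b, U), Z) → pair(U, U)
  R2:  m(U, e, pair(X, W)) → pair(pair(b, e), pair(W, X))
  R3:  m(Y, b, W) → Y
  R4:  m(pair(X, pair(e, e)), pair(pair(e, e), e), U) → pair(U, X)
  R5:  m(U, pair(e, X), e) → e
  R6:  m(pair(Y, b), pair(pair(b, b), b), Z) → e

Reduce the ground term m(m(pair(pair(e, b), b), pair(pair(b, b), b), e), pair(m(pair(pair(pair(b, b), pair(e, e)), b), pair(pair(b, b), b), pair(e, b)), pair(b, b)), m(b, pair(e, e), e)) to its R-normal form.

1. m(m(pair(pair(e, b), b), pair(pair(b, b), b), e), pair(m(pair(pair(pair(b, b), pair(e, e)), b), pair(pair(b, b), b), pair(e, b)), pair(b, b)), m(b, pair(e, e), e))  →  m(e, pair(m(pair(pair(pair(b, b), pair(e, e)), b), pair(pair(b, b), b), pair(e, b)), pair(b, b)), m(b, pair(e, e), e))   [R6 at 1]
2. m(e, pair(m(pair(pair(pair(b, b), pair(e, e)), b), pair(pair(b, b), b), pair(e, b)), pair(b, b)), m(b, pair(e, e), e))  →  m(e, pair(e, pair(b, b)), m(b, pair(e, e), e))   [R6 at 2.1]
3. m(e, pair(e, pair(b, b)), m(b, pair(e, e), e))  →  m(e, pair(e, pair(b, b)), e)   [R5 at 3]
4. m(e, pair(e, pair(b, b)), e)  →  e   [R5 at ε]

e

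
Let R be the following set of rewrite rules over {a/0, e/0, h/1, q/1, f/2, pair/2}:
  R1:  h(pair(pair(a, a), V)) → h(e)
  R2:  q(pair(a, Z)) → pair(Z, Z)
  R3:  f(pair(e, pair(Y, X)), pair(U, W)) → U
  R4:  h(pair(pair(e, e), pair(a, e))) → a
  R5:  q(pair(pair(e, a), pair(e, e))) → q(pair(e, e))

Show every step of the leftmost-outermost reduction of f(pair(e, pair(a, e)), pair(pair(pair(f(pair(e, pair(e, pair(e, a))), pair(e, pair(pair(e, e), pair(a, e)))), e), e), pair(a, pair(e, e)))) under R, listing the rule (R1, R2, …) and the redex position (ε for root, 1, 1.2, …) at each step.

pair(pair(e, e), e)

1. f(pair(e, pair(a, e)), pair(pair(pair(f(pair(e, pair(e, pair(e, a))), pair(e, pair(pair(e, e), pair(a, e)))), e), e), pair(a, pair(e, e))))  →  pair(pair(f(pair(e, pair(e, pair(e, a))), pair(e, pair(pair(e, e), pair(a, e)))), e), e)   [R3 at ε]
2. pair(pair(f(pair(e, pair(e, pair(e, a))), pair(e, pair(pair(e, e), pair(a, e)))), e), e)  →  pair(pair(e, e), e)   [R3 at 1.1]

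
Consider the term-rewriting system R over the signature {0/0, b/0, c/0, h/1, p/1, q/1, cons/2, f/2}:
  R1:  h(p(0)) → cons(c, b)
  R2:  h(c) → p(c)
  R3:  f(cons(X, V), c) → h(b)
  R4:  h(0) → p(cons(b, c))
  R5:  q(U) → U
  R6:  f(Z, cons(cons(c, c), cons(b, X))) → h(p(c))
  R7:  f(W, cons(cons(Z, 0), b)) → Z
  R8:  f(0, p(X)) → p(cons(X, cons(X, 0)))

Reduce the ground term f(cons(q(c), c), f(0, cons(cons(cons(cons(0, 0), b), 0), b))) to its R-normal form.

1. f(cons(q(c), c), f(0, cons(cons(cons(cons(0, 0), b), 0), b)))  →  f(cons(c, c), f(0, cons(cons(cons(cons(0, 0), b), 0), b)))   [R5 at 1.1]
2. f(cons(c, c), f(0, cons(cons(cons(cons(0, 0), b), 0), b)))  →  f(cons(c, c), cons(cons(0, 0), b))   [R7 at 2]
3. f(cons(c, c), cons(cons(0, 0), b))  →  0   [R7 at ε]

0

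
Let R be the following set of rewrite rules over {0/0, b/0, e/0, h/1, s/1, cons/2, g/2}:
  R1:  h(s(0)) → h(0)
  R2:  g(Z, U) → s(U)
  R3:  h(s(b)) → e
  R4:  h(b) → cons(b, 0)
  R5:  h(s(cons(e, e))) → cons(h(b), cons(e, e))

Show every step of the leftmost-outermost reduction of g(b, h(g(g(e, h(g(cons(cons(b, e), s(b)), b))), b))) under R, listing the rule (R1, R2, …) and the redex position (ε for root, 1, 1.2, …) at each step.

s(e)

1. g(b, h(g(g(e, h(g(cons(cons(b, e), s(b)), b))), b)))  →  s(h(g(g(e, h(g(cons(cons(b, e), s(b)), b))), b)))   [R2 at ε]
2. s(h(g(g(e, h(g(cons(cons(b, e), s(b)), b))), b)))  →  s(h(s(b)))   [R2 at 1.1]
3. s(h(s(b)))  →  s(e)   [R3 at 1]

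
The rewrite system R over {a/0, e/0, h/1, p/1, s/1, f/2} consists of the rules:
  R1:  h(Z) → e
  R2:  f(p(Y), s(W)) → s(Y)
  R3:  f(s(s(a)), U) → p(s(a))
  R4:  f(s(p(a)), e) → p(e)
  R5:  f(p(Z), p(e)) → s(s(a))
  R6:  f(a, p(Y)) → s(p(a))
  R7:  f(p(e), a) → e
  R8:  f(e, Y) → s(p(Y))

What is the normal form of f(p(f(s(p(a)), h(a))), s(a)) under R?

s(p(e))

1. f(p(f(s(p(a)), h(a))), s(a))  →  s(f(s(p(a)), h(a)))   [R2 at ε]
2. s(f(s(p(a)), h(a)))  →  s(f(s(p(a)), e))   [R1 at 1.2]
3. s(f(s(p(a)), e))  →  s(p(e))   [R4 at 1]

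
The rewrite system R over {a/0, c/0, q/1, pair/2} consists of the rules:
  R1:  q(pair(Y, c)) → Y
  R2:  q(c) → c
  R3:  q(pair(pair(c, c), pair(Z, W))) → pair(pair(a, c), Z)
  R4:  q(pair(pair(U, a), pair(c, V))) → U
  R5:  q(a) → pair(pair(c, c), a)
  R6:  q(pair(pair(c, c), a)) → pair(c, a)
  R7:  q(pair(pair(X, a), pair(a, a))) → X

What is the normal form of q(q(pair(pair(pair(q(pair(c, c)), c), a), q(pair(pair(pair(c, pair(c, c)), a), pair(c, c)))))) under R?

c

1. q(q(pair(pair(pair(q(pair(c, c)), c), a), q(pair(pair(pair(c, pair(c, c)), a), pair(c, c))))))  →  q(q(pair(pair(pair(c, c), a), q(pair(pair(pair(c, pair(c, c)), a), pair(c, c))))))   [R1 at 1.1.1.1.1]
2. q(q(pair(pair(pair(c, c), a), q(pair(pair(pair(c, pair(c, c)), a), pair(c, c))))))  →  q(q(pair(pair(pair(c, c), a), pair(c, pair(c, c)))))   [R4 at 1.1.2]
3. q(q(pair(pair(pair(c, c), a), pair(c, pair(c, c)))))  →  q(pair(c, c))   [R4 at 1]
4. q(pair(c, c))  →  c   [R1 at ε]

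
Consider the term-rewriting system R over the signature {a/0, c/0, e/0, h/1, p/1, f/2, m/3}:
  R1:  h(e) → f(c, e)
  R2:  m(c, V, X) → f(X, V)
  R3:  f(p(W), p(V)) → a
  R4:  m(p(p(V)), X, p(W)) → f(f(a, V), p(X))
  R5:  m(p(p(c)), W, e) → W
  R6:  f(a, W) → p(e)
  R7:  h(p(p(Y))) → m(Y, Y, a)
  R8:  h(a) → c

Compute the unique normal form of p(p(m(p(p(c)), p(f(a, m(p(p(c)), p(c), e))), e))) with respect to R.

p(p(p(p(e))))

1. p(p(m(p(p(c)), p(f(a, m(p(p(c)), p(c), e))), e)))  →  p(p(p(f(a, m(p(p(c)), p(c), e)))))   [R5 at 1.1]
2. p(p(p(f(a, m(p(p(c)), p(c), e)))))  →  p(p(p(p(e))))   [R6 at 1.1.1]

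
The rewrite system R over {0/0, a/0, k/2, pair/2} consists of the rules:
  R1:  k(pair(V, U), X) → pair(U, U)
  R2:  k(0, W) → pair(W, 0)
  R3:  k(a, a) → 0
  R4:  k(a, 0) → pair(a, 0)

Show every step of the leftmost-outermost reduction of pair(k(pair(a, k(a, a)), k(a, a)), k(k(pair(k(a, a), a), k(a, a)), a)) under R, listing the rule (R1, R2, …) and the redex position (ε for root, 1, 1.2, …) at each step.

1. pair(k(pair(a, k(a, a)), k(a, a)), k(k(pair(k(a, a), a), k(a, a)), a))  →  pair(pair(k(a, a), k(a, a)), k(k(pair(k(a, a), a), k(a, a)), a))   [R1 at 1]
2. pair(pair(k(a, a), k(a, a)), k(k(pair(k(a, a), a), k(a, a)), a))  →  pair(pair(0, k(a, a)), k(k(pair(k(a, a), a), k(a, a)), a))   [R3 at 1.1]
3. pair(pair(0, k(a, a)), k(k(pair(k(a, a), a), k(a, a)), a))  →  pair(pair(0, 0), k(k(pair(k(a, a), a), k(a, a)), a))   [R3 at 1.2]
4. pair(pair(0, 0), k(k(pair(k(a, a), a), k(a, a)), a))  →  pair(pair(0, 0), k(pair(a, a), a))   [R1 at 2.1]
5. pair(pair(0, 0), k(pair(a, a), a))  →  pair(pair(0, 0), pair(a, a))   [R1 at 2]

pair(pair(0, 0), pair(a, a))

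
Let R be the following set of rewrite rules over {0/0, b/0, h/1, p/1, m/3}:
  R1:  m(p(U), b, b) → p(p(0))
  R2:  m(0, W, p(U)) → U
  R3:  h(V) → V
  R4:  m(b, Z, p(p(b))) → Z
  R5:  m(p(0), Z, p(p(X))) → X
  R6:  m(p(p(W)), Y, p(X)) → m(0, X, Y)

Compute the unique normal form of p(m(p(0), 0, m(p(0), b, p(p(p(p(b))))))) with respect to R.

p(b)

1. p(m(p(0), 0, m(p(0), b, p(p(p(p(b)))))))  →  p(m(p(0), 0, p(p(b))))   [R5 at 1.3]
2. p(m(p(0), 0, p(p(b))))  →  p(b)   [R5 at 1]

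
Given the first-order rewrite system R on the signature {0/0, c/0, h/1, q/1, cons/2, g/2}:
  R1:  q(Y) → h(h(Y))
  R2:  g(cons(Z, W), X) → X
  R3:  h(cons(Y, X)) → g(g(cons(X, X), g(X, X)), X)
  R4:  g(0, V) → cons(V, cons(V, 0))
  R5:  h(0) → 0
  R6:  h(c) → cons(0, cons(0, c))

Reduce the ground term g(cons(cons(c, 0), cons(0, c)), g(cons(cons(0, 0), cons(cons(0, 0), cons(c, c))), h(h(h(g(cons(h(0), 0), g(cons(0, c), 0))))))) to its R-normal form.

1. g(cons(cons(c, 0), cons(0, c)), g(cons(cons(0, 0), cons(cons(0, 0), cons(c, c))), h(h(h(g(cons(h(0), 0), g(cons(0, c), 0)))))))  →  g(cons(cons(0, 0), cons(cons(0, 0), cons(c, c))), h(h(h(g(cons(h(0), 0), g(cons(0, c), 0))))))   [R2 at ε]
2. g(cons(cons(0, 0), cons(cons(0, 0), cons(c, c))), h(h(h(g(cons(h(0), 0), g(cons(0, c), 0))))))  →  h(h(h(g(cons(h(0), 0), g(cons(0, c), 0)))))   [R2 at ε]
3. h(h(h(g(cons(h(0), 0), g(cons(0, c), 0)))))  →  h(h(h(g(cons(0, c), 0))))   [R2 at 1.1.1]
4. h(h(h(g(cons(0, c), 0))))  →  h(h(h(0)))   [R2 at 1.1.1]
5. h(h(h(0)))  →  h(h(0))   [R5 at 1.1]
6. h(h(0))  →  h(0)   [R5 at 1]
7. h(0)  →  0   [R5 at ε]

0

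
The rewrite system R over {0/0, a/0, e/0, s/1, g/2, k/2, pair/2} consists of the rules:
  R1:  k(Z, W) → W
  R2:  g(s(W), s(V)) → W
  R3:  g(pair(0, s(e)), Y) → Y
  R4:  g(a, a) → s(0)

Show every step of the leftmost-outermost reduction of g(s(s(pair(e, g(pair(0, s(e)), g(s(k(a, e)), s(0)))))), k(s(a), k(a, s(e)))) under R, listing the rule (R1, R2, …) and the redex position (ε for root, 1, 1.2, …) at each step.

1. g(s(s(pair(e, g(pair(0, s(e)), g(s(k(a, e)), s(0)))))), k(s(a), k(a, s(e))))  →  g(s(s(pair(e, g(s(k(a, e)), s(0))))), k(s(a), k(a, s(e))))   [R3 at 1.1.1.2]
2. g(s(s(pair(e, g(s(k(a, e)), s(0))))), k(s(a), k(a, s(e))))  →  g(s(s(pair(e, k(a, e)))), k(s(a), k(a, s(e))))   [R2 at 1.1.1.2]
3. g(s(s(pair(e, k(a, e)))), k(s(a), k(a, s(e))))  →  g(s(s(pair(e, e))), k(s(a), k(a, s(e))))   [R1 at 1.1.1.2]
4. g(s(s(pair(e, e))), k(s(a), k(a, s(e))))  →  g(s(s(pair(e, e))), k(a, s(e)))   [R1 at 2]
5. g(s(s(pair(e, e))), k(a, s(e)))  →  g(s(s(pair(e, e))), s(e))   [R1 at 2]
6. g(s(s(pair(e, e))), s(e))  →  s(pair(e, e))   [R2 at ε]

s(pair(e, e))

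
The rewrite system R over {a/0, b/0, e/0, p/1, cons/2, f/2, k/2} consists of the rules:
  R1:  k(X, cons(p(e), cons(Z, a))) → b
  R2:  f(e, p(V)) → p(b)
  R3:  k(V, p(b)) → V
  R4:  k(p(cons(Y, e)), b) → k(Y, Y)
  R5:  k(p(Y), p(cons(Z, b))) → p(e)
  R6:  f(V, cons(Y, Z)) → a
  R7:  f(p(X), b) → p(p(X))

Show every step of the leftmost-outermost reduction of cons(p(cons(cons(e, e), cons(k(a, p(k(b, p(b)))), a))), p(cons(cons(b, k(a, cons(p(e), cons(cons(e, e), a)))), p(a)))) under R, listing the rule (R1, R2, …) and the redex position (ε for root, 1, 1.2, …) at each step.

1. cons(p(cons(cons(e, e), cons(k(a, p(k(b, p(b)))), a))), p(cons(cons(b, k(a, cons(p(e), cons(cons(e, e), a)))), p(a))))  →  cons(p(cons(cons(e, e), cons(k(a, p(b)), a))), p(cons(cons(b, k(a, cons(p(e), cons(cons(e, e), a)))), p(a))))   [R3 at 1.1.2.1.2.1]
2. cons(p(cons(cons(e, e), cons(k(a, p(b)), a))), p(cons(cons(b, k(a, cons(p(e), cons(cons(e, e), a)))), p(a))))  →  cons(p(cons(cons(e, e), cons(a, a))), p(cons(cons(b, k(a, cons(p(e), cons(cons(e, e), a)))), p(a))))   [R3 at 1.1.2.1]
3. cons(p(cons(cons(e, e), cons(a, a))), p(cons(cons(b, k(a, cons(p(e), cons(cons(e, e), a)))), p(a))))  →  cons(p(cons(cons(e, e), cons(a, a))), p(cons(cons(b, b), p(a))))   [R1 at 2.1.1.2]

cons(p(cons(cons(e, e), cons(a, a))), p(cons(cons(b, b), p(a))))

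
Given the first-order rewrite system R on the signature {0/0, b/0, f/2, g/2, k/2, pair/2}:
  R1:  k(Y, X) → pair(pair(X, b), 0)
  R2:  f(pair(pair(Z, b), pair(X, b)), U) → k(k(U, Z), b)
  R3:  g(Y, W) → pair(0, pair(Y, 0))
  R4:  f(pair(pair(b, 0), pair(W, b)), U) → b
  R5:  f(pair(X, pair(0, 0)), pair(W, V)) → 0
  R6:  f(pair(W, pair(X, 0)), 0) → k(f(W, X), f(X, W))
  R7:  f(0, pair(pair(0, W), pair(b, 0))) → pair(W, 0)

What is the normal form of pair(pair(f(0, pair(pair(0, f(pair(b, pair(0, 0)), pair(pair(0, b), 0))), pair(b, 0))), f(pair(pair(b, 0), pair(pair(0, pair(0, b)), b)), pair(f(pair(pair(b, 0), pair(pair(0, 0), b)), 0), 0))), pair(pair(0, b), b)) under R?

1. pair(pair(f(0, pair(pair(0, f(pair(b, pair(0, 0)), pair(pair(0, b), 0))), pair(b, 0))), f(pair(pair(b, 0), pair(pair(0, pair(0, b)), b)), pair(f(pair(pair(b, 0), pair(pair(0, 0), b)), 0), 0))), pair(pair(0, b), b))  →  pair(pair(pair(f(pair(b, pair(0, 0)), pair(pair(0, b), 0)), 0), f(pair(pair(b, 0), pair(pair(0, pair(0, b)), b)), pair(f(pair(pair(b, 0), pair(pair(0, 0), b)), 0), 0))), pair(pair(0, b), b))   [R7 at 1.1]
2. pair(pair(pair(f(pair(b, pair(0, 0)), pair(pair(0, b), 0)), 0), f(pair(pair(b, 0), pair(pair(0, pair(0, b)), b)), pair(f(pair(pair(b, 0), pair(pair(0, 0), b)), 0), 0))), pair(pair(0, b), b))  →  pair(pair(pair(0, 0), f(pair(pair(b, 0), pair(pair(0, pair(0, b)), b)), pair(f(pair(pair(b, 0), pair(pair(0, 0), b)), 0), 0))), pair(pair(0, b), b))   [R5 at 1.1.1]
3. pair(pair(pair(0, 0), f(pair(pair(b, 0), pair(pair(0, pair(0, b)), b)), pair(f(pair(pair(b, 0), pair(pair(0, 0), b)), 0), 0))), pair(pair(0, b), b))  →  pair(pair(pair(0, 0), b), pair(pair(0, b), b))   [R4 at 1.2]

pair(pair(pair(0, 0), b), pair(pair(0, b), b))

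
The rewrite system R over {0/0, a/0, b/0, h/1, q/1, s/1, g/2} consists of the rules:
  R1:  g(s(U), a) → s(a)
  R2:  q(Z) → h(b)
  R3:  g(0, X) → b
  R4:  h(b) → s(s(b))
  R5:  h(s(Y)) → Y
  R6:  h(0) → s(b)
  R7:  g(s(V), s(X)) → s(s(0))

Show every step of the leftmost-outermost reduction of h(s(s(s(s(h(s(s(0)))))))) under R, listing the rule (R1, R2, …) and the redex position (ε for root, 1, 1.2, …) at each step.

1. h(s(s(s(s(h(s(s(0))))))))  →  s(s(s(h(s(s(0))))))   [R5 at ε]
2. s(s(s(h(s(s(0))))))  →  s(s(s(s(0))))   [R5 at 1.1.1]

s(s(s(s(0))))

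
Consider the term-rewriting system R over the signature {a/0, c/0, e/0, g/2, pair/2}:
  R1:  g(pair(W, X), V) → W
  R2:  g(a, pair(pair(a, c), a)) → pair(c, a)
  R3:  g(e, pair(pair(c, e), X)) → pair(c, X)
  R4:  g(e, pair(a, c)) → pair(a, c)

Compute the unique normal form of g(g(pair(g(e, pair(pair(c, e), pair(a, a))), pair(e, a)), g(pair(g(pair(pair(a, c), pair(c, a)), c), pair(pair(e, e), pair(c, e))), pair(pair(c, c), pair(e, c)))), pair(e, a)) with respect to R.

c

1. g(g(pair(g(e, pair(pair(c, e), pair(a, a))), pair(e, a)), g(pair(g(pair(pair(a, c), pair(c, a)), c), pair(pair(e, e), pair(c, e))), pair(pair(c, c), pair(e, c)))), pair(e, a))  →  g(g(e, pair(pair(c, e), pair(a, a))), pair(e, a))   [R1 at 1]
2. g(g(e, pair(pair(c, e), pair(a, a))), pair(e, a))  →  g(pair(c, pair(a, a)), pair(e, a))   [R3 at 1]
3. g(pair(c, pair(a, a)), pair(e, a))  →  c   [R1 at ε]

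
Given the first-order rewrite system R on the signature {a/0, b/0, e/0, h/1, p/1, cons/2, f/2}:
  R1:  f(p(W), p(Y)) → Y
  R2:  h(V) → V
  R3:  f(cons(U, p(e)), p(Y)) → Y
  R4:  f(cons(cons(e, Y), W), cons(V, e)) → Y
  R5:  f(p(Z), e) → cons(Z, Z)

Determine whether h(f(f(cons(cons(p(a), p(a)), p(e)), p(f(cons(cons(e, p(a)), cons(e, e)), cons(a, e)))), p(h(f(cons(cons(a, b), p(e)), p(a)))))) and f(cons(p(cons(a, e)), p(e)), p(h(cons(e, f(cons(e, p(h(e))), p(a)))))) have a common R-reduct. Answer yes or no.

Reduce t₁ = h(f(f(cons(cons(p(a), p(a)), p(e)), p(f(cons(cons(e, p(a)), cons(e, e)), cons(a, e)))), p(h(f(cons(cons(a, b), p(e)), p(a)))))):
1. h(f(f(cons(cons(p(a), p(a)), p(e)), p(f(cons(cons(e, p(a)), cons(e, e)), cons(a, e)))), p(h(f(cons(cons(a, b), p(e)), p(a))))))  →  f(f(cons(cons(p(a), p(a)), p(e)), p(f(cons(cons(e, p(a)), cons(e, e)), cons(a, e)))), p(h(f(cons(cons(a, b), p(e)), p(a)))))   [R2 at ε]
2. f(f(cons(cons(p(a), p(a)), p(e)), p(f(cons(cons(e, p(a)), cons(e, e)), cons(a, e)))), p(h(f(cons(cons(a, b), p(e)), p(a)))))  →  f(f(cons(cons(e, p(a)), cons(e, e)), cons(a, e)), p(h(f(cons(cons(a, b), p(e)), p(a)))))   [R3 at 1]
3. f(f(cons(cons(e, p(a)), cons(e, e)), cons(a, e)), p(h(f(cons(cons(a, b), p(e)), p(a)))))  →  f(p(a), p(h(f(cons(cons(a, b), p(e)), p(a)))))   [R4 at 1]
4. f(p(a), p(h(f(cons(cons(a, b), p(e)), p(a)))))  →  h(f(cons(cons(a, b), p(e)), p(a)))   [R1 at ε]
5. h(f(cons(cons(a, b), p(e)), p(a)))  →  f(cons(cons(a, b), p(e)), p(a))   [R2 at ε]
6. f(cons(cons(a, b), p(e)), p(a))  →  a   [R3 at ε]

Reduce t₂ = f(cons(p(cons(a, e)), p(e)), p(h(cons(e, f(cons(e, p(h(e))), p(a)))))):
1. f(cons(p(cons(a, e)), p(e)), p(h(cons(e, f(cons(e, p(h(e))), p(a))))))  →  h(cons(e, f(cons(e, p(h(e))), p(a))))   [R3 at ε]
2. h(cons(e, f(cons(e, p(h(e))), p(a))))  →  cons(e, f(cons(e, p(h(e))), p(a)))   [R2 at ε]
3. cons(e, f(cons(e, p(h(e))), p(a)))  →  cons(e, f(cons(e, p(e)), p(a)))   [R2 at 2.1.2.1]
4. cons(e, f(cons(e, p(e)), p(a)))  →  cons(e, a)   [R3 at 2]

no — NF(t₁) = a, NF(t₂) = cons(e, a)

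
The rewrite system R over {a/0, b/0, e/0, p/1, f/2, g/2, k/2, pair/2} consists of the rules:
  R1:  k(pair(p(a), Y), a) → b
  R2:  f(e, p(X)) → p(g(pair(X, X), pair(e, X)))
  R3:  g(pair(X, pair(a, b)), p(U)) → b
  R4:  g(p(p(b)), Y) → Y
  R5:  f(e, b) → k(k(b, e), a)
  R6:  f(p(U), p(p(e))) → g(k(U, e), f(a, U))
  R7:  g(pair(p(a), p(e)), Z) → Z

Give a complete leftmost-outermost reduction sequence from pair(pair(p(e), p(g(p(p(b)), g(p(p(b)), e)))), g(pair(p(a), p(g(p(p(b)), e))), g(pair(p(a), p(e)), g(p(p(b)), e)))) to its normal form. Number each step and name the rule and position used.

pair(pair(p(e), p(e)), e)

1. pair(pair(p(e), p(g(p(p(b)), g(p(p(b)), e)))), g(pair(p(a), p(g(p(p(b)), e))), g(pair(p(a), p(e)), g(p(p(b)), e))))  →  pair(pair(p(e), p(g(p(p(b)), e))), g(pair(p(a), p(g(p(p(b)), e))), g(pair(p(a), p(e)), g(p(p(b)), e))))   [R4 at 1.2.1]
2. pair(pair(p(e), p(g(p(p(b)), e))), g(pair(p(a), p(g(p(p(b)), e))), g(pair(p(a), p(e)), g(p(p(b)), e))))  →  pair(pair(p(e), p(e)), g(pair(p(a), p(g(p(p(b)), e))), g(pair(p(a), p(e)), g(p(p(b)), e))))   [R4 at 1.2.1]
3. pair(pair(p(e), p(e)), g(pair(p(a), p(g(p(p(b)), e))), g(pair(p(a), p(e)), g(p(p(b)), e))))  →  pair(pair(p(e), p(e)), g(pair(p(a), p(e)), g(pair(p(a), p(e)), g(p(p(b)), e))))   [R4 at 2.1.2.1]
4. pair(pair(p(e), p(e)), g(pair(p(a), p(e)), g(pair(p(a), p(e)), g(p(p(b)), e))))  →  pair(pair(p(e), p(e)), g(pair(p(a), p(e)), g(p(p(b)), e)))   [R7 at 2]
5. pair(pair(p(e), p(e)), g(pair(p(a), p(e)), g(p(p(b)), e)))  →  pair(pair(p(e), p(e)), g(p(p(b)), e))   [R7 at 2]
6. pair(pair(p(e), p(e)), g(p(p(b)), e))  →  pair(pair(p(e), p(e)), e)   [R4 at 2]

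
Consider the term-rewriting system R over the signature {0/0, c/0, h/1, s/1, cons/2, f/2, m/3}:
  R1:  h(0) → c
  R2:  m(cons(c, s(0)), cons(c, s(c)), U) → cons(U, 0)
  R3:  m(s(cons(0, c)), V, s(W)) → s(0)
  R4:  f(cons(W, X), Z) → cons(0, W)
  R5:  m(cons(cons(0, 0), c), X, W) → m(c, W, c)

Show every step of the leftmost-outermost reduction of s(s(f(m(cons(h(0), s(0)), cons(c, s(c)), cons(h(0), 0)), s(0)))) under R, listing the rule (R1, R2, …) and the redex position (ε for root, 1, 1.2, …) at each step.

1. s(s(f(m(cons(h(0), s(0)), cons(c, s(c)), cons(h(0), 0)), s(0))))  →  s(s(f(m(cons(c, s(0)), cons(c, s(c)), cons(h(0), 0)), s(0))))   [R1 at 1.1.1.1.1]
2. s(s(f(m(cons(c, s(0)), cons(c, s(c)), cons(h(0), 0)), s(0))))  →  s(s(f(cons(cons(h(0), 0), 0), s(0))))   [R2 at 1.1.1]
3. s(s(f(cons(cons(h(0), 0), 0), s(0))))  →  s(s(cons(0, cons(h(0), 0))))   [R4 at 1.1]
4. s(s(cons(0, cons(h(0), 0))))  →  s(s(cons(0, cons(c, 0))))   [R1 at 1.1.2.1]

s(s(cons(0, cons(c, 0))))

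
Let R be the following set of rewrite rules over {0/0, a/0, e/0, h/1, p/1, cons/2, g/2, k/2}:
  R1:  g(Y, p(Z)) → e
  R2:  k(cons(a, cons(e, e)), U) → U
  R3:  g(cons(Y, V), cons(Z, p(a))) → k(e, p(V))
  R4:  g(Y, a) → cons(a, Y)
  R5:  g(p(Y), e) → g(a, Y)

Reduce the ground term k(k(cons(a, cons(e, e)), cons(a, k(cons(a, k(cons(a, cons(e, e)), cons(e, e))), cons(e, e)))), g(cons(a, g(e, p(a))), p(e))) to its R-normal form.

1. k(k(cons(a, cons(e, e)), cons(a, k(cons(a, k(cons(a, cons(e, e)), cons(e, e))), cons(e, e)))), g(cons(a, g(e, p(a))), p(e)))  →  k(cons(a, k(cons(a, k(cons(a, cons(e, e)), cons(e, e))), cons(e, e))), g(cons(a, g(e, p(a))), p(e)))   [R2 at 1]
2. k(cons(a, k(cons(a, k(cons(a, cons(e, e)), cons(e, e))), cons(e, e))), g(cons(a, g(e, p(a))), p(e)))  →  k(cons(a, k(cons(a, cons(e, e)), cons(e, e))), g(cons(a, g(e, p(a))), p(e)))   [R2 at 1.2.1.2]
3. k(cons(a, k(cons(a, cons(e, e)), cons(e, e))), g(cons(a, g(e, p(a))), p(e)))  →  k(cons(a, cons(e, e)), g(cons(a, g(e, p(a))), p(e)))   [R2 at 1.2]
4. k(cons(a, cons(e, e)), g(cons(a, g(e, p(a))), p(e)))  →  g(cons(a, g(e, p(a))), p(e))   [R2 at ε]
5. g(cons(a, g(e, p(a))), p(e))  →  e   [R1 at ε]

e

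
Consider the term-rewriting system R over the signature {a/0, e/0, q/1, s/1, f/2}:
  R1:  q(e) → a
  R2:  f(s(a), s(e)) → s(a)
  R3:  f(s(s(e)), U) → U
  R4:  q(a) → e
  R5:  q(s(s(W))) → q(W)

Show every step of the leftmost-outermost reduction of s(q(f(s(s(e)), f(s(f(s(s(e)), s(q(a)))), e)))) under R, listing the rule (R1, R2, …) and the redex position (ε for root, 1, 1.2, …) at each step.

s(a)

1. s(q(f(s(s(e)), f(s(f(s(s(e)), s(q(a)))), e))))  →  s(q(f(s(f(s(s(e)), s(q(a)))), e)))   [R3 at 1.1]
2. s(q(f(s(f(s(s(e)), s(q(a)))), e)))  →  s(q(f(s(s(q(a))), e)))   [R3 at 1.1.1.1]
3. s(q(f(s(s(q(a))), e)))  →  s(q(f(s(s(e)), e)))   [R4 at 1.1.1.1.1]
4. s(q(f(s(s(e)), e)))  →  s(q(e))   [R3 at 1.1]
5. s(q(e))  →  s(a)   [R1 at 1]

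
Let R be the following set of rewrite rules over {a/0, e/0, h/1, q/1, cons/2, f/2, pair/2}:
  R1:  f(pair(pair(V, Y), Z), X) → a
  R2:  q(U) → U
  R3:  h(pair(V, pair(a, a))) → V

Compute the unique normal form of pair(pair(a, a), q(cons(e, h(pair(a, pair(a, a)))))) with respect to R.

pair(pair(a, a), cons(e, a))

1. pair(pair(a, a), q(cons(e, h(pair(a, pair(a, a))))))  →  pair(pair(a, a), cons(e, h(pair(a, pair(a, a)))))   [R2 at 2]
2. pair(pair(a, a), cons(e, h(pair(a, pair(a, a)))))  →  pair(pair(a, a), cons(e, a))   [R3 at 2.2]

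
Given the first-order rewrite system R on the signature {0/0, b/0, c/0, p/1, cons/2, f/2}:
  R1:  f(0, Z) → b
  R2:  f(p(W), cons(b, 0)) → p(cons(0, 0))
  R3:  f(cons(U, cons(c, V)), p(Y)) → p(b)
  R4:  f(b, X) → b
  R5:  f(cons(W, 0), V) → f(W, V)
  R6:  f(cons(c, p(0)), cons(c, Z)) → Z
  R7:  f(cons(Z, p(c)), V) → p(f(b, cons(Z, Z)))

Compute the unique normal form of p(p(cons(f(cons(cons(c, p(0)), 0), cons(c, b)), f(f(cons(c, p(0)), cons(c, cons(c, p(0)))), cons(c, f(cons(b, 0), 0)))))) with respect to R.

1. p(p(cons(f(cons(cons(c, p(0)), 0), cons(c, b)), f(f(cons(c, p(0)), cons(c, cons(c, p(0)))), cons(c, f(cons(b, 0), 0))))))  →  p(p(cons(f(cons(c, p(0)), cons(c, b)), f(f(cons(c, p(0)), cons(c, cons(c, p(0)))), cons(c, f(cons(b, 0), 0))))))   [R5 at 1.1.1]
2. p(p(cons(f(cons(c, p(0)), cons(c, b)), f(f(cons(c, p(0)), cons(c, cons(c, p(0)))), cons(c, f(cons(b, 0), 0))))))  →  p(p(cons(b, f(f(cons(c, p(0)), cons(c, cons(c, p(0)))), cons(c, f(cons(b, 0), 0))))))   [R6 at 1.1.1]
3. p(p(cons(b, f(f(cons(c, p(0)), cons(c, cons(c, p(0)))), cons(c, f(cons(b, 0), 0))))))  →  p(p(cons(b, f(cons(c, p(0)), cons(c, f(cons(b, 0), 0))))))   [R6 at 1.1.2.1]
4. p(p(cons(b, f(cons(c, p(0)), cons(c, f(cons(b, 0), 0))))))  →  p(p(cons(b, f(cons(b, 0), 0))))   [R6 at 1.1.2]
5. p(p(cons(b, f(cons(b, 0), 0))))  →  p(p(cons(b, f(b, 0))))   [R5 at 1.1.2]
6. p(p(cons(b, f(b, 0))))  →  p(p(cons(b, b)))   [R4 at 1.1.2]

p(p(cons(b, b)))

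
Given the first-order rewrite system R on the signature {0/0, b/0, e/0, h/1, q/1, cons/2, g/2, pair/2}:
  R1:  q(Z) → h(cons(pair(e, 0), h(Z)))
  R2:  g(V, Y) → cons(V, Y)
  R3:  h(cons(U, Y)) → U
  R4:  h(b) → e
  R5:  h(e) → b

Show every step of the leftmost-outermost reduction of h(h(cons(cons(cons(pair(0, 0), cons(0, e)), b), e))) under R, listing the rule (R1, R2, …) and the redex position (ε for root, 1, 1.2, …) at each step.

1. h(h(cons(cons(cons(pair(0, 0), cons(0, e)), b), e)))  →  h(cons(cons(pair(0, 0), cons(0, e)), b))   [R3 at 1]
2. h(cons(cons(pair(0, 0), cons(0, e)), b))  →  cons(pair(0, 0), cons(0, e))   [R3 at ε]

cons(pair(0, 0), cons(0, e))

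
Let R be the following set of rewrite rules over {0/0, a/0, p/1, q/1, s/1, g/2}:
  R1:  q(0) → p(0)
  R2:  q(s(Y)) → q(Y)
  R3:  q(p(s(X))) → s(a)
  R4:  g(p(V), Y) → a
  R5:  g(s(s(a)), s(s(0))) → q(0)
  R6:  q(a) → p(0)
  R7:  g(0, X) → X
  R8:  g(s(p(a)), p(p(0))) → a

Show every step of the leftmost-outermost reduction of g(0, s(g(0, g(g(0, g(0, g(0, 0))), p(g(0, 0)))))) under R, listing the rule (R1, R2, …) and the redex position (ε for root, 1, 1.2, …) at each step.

1. g(0, s(g(0, g(g(0, g(0, g(0, 0))), p(g(0, 0))))))  →  s(g(0, g(g(0, g(0, g(0, 0))), p(g(0, 0)))))   [R7 at ε]
2. s(g(0, g(g(0, g(0, g(0, 0))), p(g(0, 0)))))  →  s(g(g(0, g(0, g(0, 0))), p(g(0, 0))))   [R7 at 1]
3. s(g(g(0, g(0, g(0, 0))), p(g(0, 0))))  →  s(g(g(0, g(0, 0)), p(g(0, 0))))   [R7 at 1.1]
4. s(g(g(0, g(0, 0)), p(g(0, 0))))  →  s(g(g(0, 0), p(g(0, 0))))   [R7 at 1.1]
5. s(g(g(0, 0), p(g(0, 0))))  →  s(g(0, p(g(0, 0))))   [R7 at 1.1]
6. s(g(0, p(g(0, 0))))  →  s(p(g(0, 0)))   [R7 at 1]
7. s(p(g(0, 0)))  →  s(p(0))   [R7 at 1.1]

s(p(0))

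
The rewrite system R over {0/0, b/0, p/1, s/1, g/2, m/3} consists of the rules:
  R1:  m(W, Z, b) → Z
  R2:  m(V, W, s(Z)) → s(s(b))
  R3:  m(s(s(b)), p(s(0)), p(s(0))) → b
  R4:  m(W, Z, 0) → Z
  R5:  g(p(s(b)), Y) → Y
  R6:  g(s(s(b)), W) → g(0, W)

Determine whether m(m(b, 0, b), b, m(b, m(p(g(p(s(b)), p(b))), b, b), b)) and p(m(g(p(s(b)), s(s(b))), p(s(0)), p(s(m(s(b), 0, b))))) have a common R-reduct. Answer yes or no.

no — NF(t₁) = b, NF(t₂) = p(b)

Reduce t₁ = m(m(b, 0, b), b, m(b, m(p(g(p(s(b)), p(b))), b, b), b)):
1. m(m(b, 0, b), b, m(b, m(p(g(p(s(b)), p(b))), b, b), b))  →  m(0, b, m(b, m(p(g(p(s(b)), p(b))), b, b), b))   [R1 at 1]
2. m(0, b, m(b, m(p(g(p(s(b)), p(b))), b, b), b))  →  m(0, b, m(p(g(p(s(b)), p(b))), b, b))   [R1 at 3]
3. m(0, b, m(p(g(p(s(b)), p(b))), b, b))  →  m(0, b, b)   [R1 at 3]
4. m(0, b, b)  →  b   [R1 at ε]

Reduce t₂ = p(m(g(p(s(b)), s(s(b))), p(s(0)), p(s(m(s(b), 0, b))))):
1. p(m(g(p(s(b)), s(s(b))), p(s(0)), p(s(m(s(b), 0, b)))))  →  p(m(s(s(b)), p(s(0)), p(s(m(s(b), 0, b)))))   [R5 at 1.1]
2. p(m(s(s(b)), p(s(0)), p(s(m(s(b), 0, b)))))  →  p(m(s(s(b)), p(s(0)), p(s(0))))   [R1 at 1.3.1.1]
3. p(m(s(s(b)), p(s(0)), p(s(0))))  →  p(b)   [R3 at 1]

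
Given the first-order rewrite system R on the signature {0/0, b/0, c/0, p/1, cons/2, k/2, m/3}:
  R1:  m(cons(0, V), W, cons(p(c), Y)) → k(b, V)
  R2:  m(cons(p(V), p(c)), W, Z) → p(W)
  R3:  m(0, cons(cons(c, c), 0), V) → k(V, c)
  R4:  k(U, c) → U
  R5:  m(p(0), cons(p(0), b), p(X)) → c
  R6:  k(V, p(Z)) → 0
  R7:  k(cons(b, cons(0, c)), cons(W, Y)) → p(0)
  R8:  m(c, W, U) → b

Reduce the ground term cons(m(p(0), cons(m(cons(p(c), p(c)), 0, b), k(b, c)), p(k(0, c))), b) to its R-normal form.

1. cons(m(p(0), cons(m(cons(p(c), p(c)), 0, b), k(b, c)), p(k(0, c))), b)  →  cons(m(p(0), cons(p(0), k(b, c)), p(k(0, c))), b)   [R2 at 1.2.1]
2. cons(m(p(0), cons(p(0), k(b, c)), p(k(0, c))), b)  →  cons(m(p(0), cons(p(0), b), p(k(0, c))), b)   [R4 at 1.2.2]
3. cons(m(p(0), cons(p(0), b), p(k(0, c))), b)  →  cons(c, b)   [R5 at 1]

cons(c, b)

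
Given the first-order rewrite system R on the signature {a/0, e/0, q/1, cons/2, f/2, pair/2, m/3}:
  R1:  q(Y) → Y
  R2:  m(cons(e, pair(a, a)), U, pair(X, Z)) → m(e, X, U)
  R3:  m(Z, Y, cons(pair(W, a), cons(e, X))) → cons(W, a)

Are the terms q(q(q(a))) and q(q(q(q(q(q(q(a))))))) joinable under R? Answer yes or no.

yes — NF(t₁) = a, NF(t₂) = a

Reduce t₁ = q(q(q(a))):
1. q(q(q(a)))  →  q(q(a))   [R1 at ε]
2. q(q(a))  →  q(a)   [R1 at ε]
3. q(a)  →  a   [R1 at ε]

Reduce t₂ = q(q(q(q(q(q(q(a))))))):
1. q(q(q(q(q(q(q(a)))))))  →  q(q(q(q(q(q(a))))))   [R1 at ε]
2. q(q(q(q(q(q(a))))))  →  q(q(q(q(q(a)))))   [R1 at ε]
3. q(q(q(q(q(a)))))  →  q(q(q(q(a))))   [R1 at ε]
4. q(q(q(q(a))))  →  q(q(q(a)))   [R1 at ε]
5. q(q(q(a)))  →  q(q(a))   [R1 at ε]
6. q(q(a))  →  q(a)   [R1 at ε]
7. q(a)  →  a   [R1 at ε]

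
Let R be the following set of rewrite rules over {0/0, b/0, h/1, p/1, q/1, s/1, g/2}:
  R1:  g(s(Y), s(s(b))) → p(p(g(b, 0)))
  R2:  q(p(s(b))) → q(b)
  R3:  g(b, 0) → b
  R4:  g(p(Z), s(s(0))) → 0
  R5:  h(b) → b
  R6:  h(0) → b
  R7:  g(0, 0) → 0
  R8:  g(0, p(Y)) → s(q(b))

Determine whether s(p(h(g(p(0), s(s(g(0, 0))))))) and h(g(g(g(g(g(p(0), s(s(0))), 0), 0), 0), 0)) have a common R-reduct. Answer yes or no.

no — NF(t₁) = s(p(b)), NF(t₂) = b

Reduce t₁ = s(p(h(g(p(0), s(s(g(0, 0))))))):
1. s(p(h(g(p(0), s(s(g(0, 0)))))))  →  s(p(h(g(p(0), s(s(0))))))   [R7 at 1.1.1.2.1.1]
2. s(p(h(g(p(0), s(s(0))))))  →  s(p(h(0)))   [R4 at 1.1.1]
3. s(p(h(0)))  →  s(p(b))   [R6 at 1.1]

Reduce t₂ = h(g(g(g(g(g(p(0), s(s(0))), 0), 0), 0), 0)):
1. h(g(g(g(g(g(p(0), s(s(0))), 0), 0), 0), 0))  →  h(g(g(g(g(0, 0), 0), 0), 0))   [R4 at 1.1.1.1.1]
2. h(g(g(g(g(0, 0), 0), 0), 0))  →  h(g(g(g(0, 0), 0), 0))   [R7 at 1.1.1.1]
3. h(g(g(g(0, 0), 0), 0))  →  h(g(g(0, 0), 0))   [R7 at 1.1.1]
4. h(g(g(0, 0), 0))  →  h(g(0, 0))   [R7 at 1.1]
5. h(g(0, 0))  →  h(0)   [R7 at 1]
6. h(0)  →  b   [R6 at ε]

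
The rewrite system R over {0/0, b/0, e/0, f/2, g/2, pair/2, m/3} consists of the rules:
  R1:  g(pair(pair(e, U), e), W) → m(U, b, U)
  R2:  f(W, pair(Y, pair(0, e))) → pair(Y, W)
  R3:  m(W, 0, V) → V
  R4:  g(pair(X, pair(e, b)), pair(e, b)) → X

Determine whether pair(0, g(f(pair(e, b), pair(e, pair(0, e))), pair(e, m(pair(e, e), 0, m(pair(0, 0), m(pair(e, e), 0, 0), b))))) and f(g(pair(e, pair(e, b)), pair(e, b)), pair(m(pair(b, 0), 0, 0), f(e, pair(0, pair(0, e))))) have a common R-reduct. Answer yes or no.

Reduce t₁ = pair(0, g(f(pair(e, b), pair(e, pair(0, e))), pair(e, m(pair(e, e), 0, m(pair(0, 0), m(pair(e, e), 0, 0), b))))):
1. pair(0, g(f(pair(e, b), pair(e, pair(0, e))), pair(e, m(pair(e, e), 0, m(pair(0, 0), m(pair(e, e), 0, 0), b)))))  →  pair(0, g(pair(e, pair(e, b)), pair(e, m(pair(e, e), 0, m(pair(0, 0), m(pair(e, e), 0, 0), b)))))   [R2 at 2.1]
2. pair(0, g(pair(e, pair(e, b)), pair(e, m(pair(e, e), 0, m(pair(0, 0), m(pair(e, e), 0, 0), b)))))  →  pair(0, g(pair(e, pair(e, b)), pair(e, m(pair(0, 0), m(pair(e, e), 0, 0), b))))   [R3 at 2.2.2]
3. pair(0, g(pair(e, pair(e, b)), pair(e, m(pair(0, 0), m(pair(e, e), 0, 0), b))))  →  pair(0, g(pair(e, pair(e, b)), pair(e, m(pair(0, 0), 0, b))))   [R3 at 2.2.2.2]
4. pair(0, g(pair(e, pair(e, b)), pair(e, m(pair(0, 0), 0, b))))  →  pair(0, g(pair(e, pair(e, b)), pair(e, b)))   [R3 at 2.2.2]
5. pair(0, g(pair(e, pair(e, b)), pair(e, b)))  →  pair(0, e)   [R4 at 2]

Reduce t₂ = f(g(pair(e, pair(e, b)), pair(e, b)), pair(m(pair(b, 0), 0, 0), f(e, pair(0, pair(0, e))))):
1. f(g(pair(e, pair(e, b)), pair(e, b)), pair(m(pair(b, 0), 0, 0), f(e, pair(0, pair(0, e)))))  →  f(e, pair(m(pair(b, 0), 0, 0), f(e, pair(0, pair(0, e)))))   [R4 at 1]
2. f(e, pair(m(pair(b, 0), 0, 0), f(e, pair(0, pair(0, e)))))  →  f(e, pair(0, f(e, pair(0, pair(0, e)))))   [R3 at 2.1]
3. f(e, pair(0, f(e, pair(0, pair(0, e)))))  →  f(e, pair(0, pair(0, e)))   [R2 at 2.2]
4. f(e, pair(0, pair(0, e)))  →  pair(0, e)   [R2 at ε]

yes — NF(t₁) = pair(0, e), NF(t₂) = pair(0, e)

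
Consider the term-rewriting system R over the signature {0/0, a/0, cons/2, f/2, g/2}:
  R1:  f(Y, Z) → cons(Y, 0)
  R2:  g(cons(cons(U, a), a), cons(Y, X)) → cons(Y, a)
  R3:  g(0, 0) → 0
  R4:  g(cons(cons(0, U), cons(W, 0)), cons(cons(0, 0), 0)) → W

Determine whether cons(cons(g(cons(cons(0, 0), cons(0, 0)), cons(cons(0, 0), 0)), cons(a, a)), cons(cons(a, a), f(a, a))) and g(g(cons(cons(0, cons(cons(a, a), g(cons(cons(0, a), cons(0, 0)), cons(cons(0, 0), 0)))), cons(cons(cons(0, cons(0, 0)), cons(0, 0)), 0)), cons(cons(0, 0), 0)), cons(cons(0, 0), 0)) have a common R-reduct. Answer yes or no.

no — NF(t₁) = cons(cons(0, cons(a, a)), cons(cons(a, a), cons(a, 0))), NF(t₂) = 0

Reduce t₁ = cons(cons(g(cons(cons(0, 0), cons(0, 0)), cons(cons(0, 0), 0)), cons(a, a)), cons(cons(a, a), f(a, a))):
1. cons(cons(g(cons(cons(0, 0), cons(0, 0)), cons(cons(0, 0), 0)), cons(a, a)), cons(cons(a, a), f(a, a)))  →  cons(cons(0, cons(a, a)), cons(cons(a, a), f(a, a)))   [R4 at 1.1]
2. cons(cons(0, cons(a, a)), cons(cons(a, a), f(a, a)))  →  cons(cons(0, cons(a, a)), cons(cons(a, a), cons(a, 0)))   [R1 at 2.2]

Reduce t₂ = g(g(cons(cons(0, cons(cons(a, a), g(cons(cons(0, a), cons(0, 0)), cons(cons(0, 0), 0)))), cons(cons(cons(0, cons(0, 0)), cons(0, 0)), 0)), cons(cons(0, 0), 0)), cons(cons(0, 0), 0)):
1. g(g(cons(cons(0, cons(cons(a, a), g(cons(cons(0, a), cons(0, 0)), cons(cons(0, 0), 0)))), cons(cons(cons(0, cons(0, 0)), cons(0, 0)), 0)), cons(cons(0, 0), 0)), cons(cons(0, 0), 0))  →  g(cons(cons(0, cons(0, 0)), cons(0, 0)), cons(cons(0, 0), 0))   [R4 at 1]
2. g(cons(cons(0, cons(0, 0)), cons(0, 0)), cons(cons(0, 0), 0))  →  0   [R4 at ε]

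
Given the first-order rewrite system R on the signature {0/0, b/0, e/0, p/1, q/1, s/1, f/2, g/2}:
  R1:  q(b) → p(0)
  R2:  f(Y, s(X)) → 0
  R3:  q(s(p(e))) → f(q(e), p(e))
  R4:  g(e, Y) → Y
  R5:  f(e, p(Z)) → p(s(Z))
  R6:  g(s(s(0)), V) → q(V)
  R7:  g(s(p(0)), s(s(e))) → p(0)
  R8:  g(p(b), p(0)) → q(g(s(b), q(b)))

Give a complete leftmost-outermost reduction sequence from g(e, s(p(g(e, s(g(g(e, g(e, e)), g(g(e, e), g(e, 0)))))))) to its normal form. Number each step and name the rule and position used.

s(p(s(0)))

1. g(e, s(p(g(e, s(g(g(e, g(e, e)), g(g(e, e), g(e, 0))))))))  →  s(p(g(e, s(g(g(e, g(e, e)), g(g(e, e), g(e, 0)))))))   [R4 at ε]
2. s(p(g(e, s(g(g(e, g(e, e)), g(g(e, e), g(e, 0)))))))  →  s(p(s(g(g(e, g(e, e)), g(g(e, e), g(e, 0))))))   [R4 at 1.1]
3. s(p(s(g(g(e, g(e, e)), g(g(e, e), g(e, 0))))))  →  s(p(s(g(g(e, e), g(g(e, e), g(e, 0))))))   [R4 at 1.1.1.1]
4. s(p(s(g(g(e, e), g(g(e, e), g(e, 0))))))  →  s(p(s(g(e, g(g(e, e), g(e, 0))))))   [R4 at 1.1.1.1]
5. s(p(s(g(e, g(g(e, e), g(e, 0))))))  →  s(p(s(g(g(e, e), g(e, 0)))))   [R4 at 1.1.1]
6. s(p(s(g(g(e, e), g(e, 0)))))  →  s(p(s(g(e, g(e, 0)))))   [R4 at 1.1.1.1]
7. s(p(s(g(e, g(e, 0)))))  →  s(p(s(g(e, 0))))   [R4 at 1.1.1]
8. s(p(s(g(e, 0))))  →  s(p(s(0)))   [R4 at 1.1.1]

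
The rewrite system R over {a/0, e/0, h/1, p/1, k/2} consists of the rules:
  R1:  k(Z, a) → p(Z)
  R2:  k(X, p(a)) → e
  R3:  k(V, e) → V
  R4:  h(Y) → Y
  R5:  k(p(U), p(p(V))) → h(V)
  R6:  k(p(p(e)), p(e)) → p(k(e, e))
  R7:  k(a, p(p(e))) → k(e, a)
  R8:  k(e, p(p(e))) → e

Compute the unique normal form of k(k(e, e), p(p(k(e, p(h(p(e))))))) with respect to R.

e

1. k(k(e, e), p(p(k(e, p(h(p(e)))))))  →  k(e, p(p(k(e, p(h(p(e)))))))   [R3 at 1]
2. k(e, p(p(k(e, p(h(p(e)))))))  →  k(e, p(p(k(e, p(p(e))))))   [R4 at 2.1.1.2.1]
3. k(e, p(p(k(e, p(p(e))))))  →  k(e, p(p(e)))   [R8 at 2.1.1]
4. k(e, p(p(e)))  →  e   [R8 at ε]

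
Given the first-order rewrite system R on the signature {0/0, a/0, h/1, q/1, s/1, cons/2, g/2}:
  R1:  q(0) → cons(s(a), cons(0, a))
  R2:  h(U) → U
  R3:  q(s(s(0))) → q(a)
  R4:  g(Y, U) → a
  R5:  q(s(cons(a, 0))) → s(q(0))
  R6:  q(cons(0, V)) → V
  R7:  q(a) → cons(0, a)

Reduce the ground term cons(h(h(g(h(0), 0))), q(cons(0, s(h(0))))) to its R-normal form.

cons(a, s(0))

1. cons(h(h(g(h(0), 0))), q(cons(0, s(h(0)))))  →  cons(h(g(h(0), 0)), q(cons(0, s(h(0)))))   [R2 at 1]
2. cons(h(g(h(0), 0)), q(cons(0, s(h(0)))))  →  cons(g(h(0), 0), q(cons(0, s(h(0)))))   [R2 at 1]
3. cons(g(h(0), 0), q(cons(0, s(h(0)))))  →  cons(a, q(cons(0, s(h(0)))))   [R4 at 1]
4. cons(a, q(cons(0, s(h(0)))))  →  cons(a, s(h(0)))   [R6 at 2]
5. cons(a, s(h(0)))  →  cons(a, s(0))   [R2 at 2.1]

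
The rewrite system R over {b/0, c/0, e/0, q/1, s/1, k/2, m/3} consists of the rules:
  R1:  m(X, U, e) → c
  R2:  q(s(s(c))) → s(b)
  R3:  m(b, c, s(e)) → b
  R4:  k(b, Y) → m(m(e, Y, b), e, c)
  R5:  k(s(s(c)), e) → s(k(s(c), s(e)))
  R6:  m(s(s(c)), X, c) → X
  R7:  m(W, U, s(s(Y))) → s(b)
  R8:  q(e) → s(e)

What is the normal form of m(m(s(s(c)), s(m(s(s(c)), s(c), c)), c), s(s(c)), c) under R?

1. m(m(s(s(c)), s(m(s(s(c)), s(c), c)), c), s(s(c)), c)  →  m(s(m(s(s(c)), s(c), c)), s(s(c)), c)   [R6 at 1]
2. m(s(m(s(s(c)), s(c), c)), s(s(c)), c)  →  m(s(s(c)), s(s(c)), c)   [R6 at 1.1]
3. m(s(s(c)), s(s(c)), c)  →  s(s(c))   [R6 at ε]

s(s(c))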